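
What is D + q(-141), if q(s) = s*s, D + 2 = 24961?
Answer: 44840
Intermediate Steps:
D = 24959 (D = -2 + 24961 = 24959)
q(s) = s²
D + q(-141) = 24959 + (-141)² = 24959 + 19881 = 44840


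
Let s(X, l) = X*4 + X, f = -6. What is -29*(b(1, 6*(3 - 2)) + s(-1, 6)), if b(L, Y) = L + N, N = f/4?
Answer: 319/2 ≈ 159.50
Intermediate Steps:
s(X, l) = 5*X (s(X, l) = 4*X + X = 5*X)
N = -3/2 (N = -6/4 = -6*1/4 = -3/2 ≈ -1.5000)
b(L, Y) = -3/2 + L (b(L, Y) = L - 3/2 = -3/2 + L)
-29*(b(1, 6*(3 - 2)) + s(-1, 6)) = -29*((-3/2 + 1) + 5*(-1)) = -29*(-1/2 - 5) = -29*(-11/2) = 319/2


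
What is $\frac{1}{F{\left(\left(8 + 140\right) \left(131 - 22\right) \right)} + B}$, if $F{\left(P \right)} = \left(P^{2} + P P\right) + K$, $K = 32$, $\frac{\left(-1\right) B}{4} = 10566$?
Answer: $\frac{1}{520440616} \approx 1.9214 \cdot 10^{-9}$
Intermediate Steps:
$B = -42264$ ($B = \left(-4\right) 10566 = -42264$)
$F{\left(P \right)} = 32 + 2 P^{2}$ ($F{\left(P \right)} = \left(P^{2} + P P\right) + 32 = \left(P^{2} + P^{2}\right) + 32 = 2 P^{2} + 32 = 32 + 2 P^{2}$)
$\frac{1}{F{\left(\left(8 + 140\right) \left(131 - 22\right) \right)} + B} = \frac{1}{\left(32 + 2 \left(\left(8 + 140\right) \left(131 - 22\right)\right)^{2}\right) - 42264} = \frac{1}{\left(32 + 2 \left(148 \cdot 109\right)^{2}\right) - 42264} = \frac{1}{\left(32 + 2 \cdot 16132^{2}\right) - 42264} = \frac{1}{\left(32 + 2 \cdot 260241424\right) - 42264} = \frac{1}{\left(32 + 520482848\right) - 42264} = \frac{1}{520482880 - 42264} = \frac{1}{520440616}$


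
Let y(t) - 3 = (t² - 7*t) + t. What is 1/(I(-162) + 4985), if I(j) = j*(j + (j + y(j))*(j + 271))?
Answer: -1/477741277 ≈ -2.0932e-9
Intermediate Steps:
y(t) = 3 + t² - 6*t (y(t) = 3 + ((t² - 7*t) + t) = 3 + (t² - 6*t) = 3 + t² - 6*t)
I(j) = j*(j + (271 + j)*(3 + j² - 5*j)) (I(j) = j*(j + (j + (3 + j² - 6*j))*(j + 271)) = j*(j + (3 + j² - 5*j)*(271 + j)) = j*(j + (271 + j)*(3 + j² - 5*j)))
1/(I(-162) + 4985) = 1/(-162*(813 + (-162)³ - 1351*(-162) + 266*(-162)²) + 4985) = 1/(-162*(813 - 4251528 + 218862 + 266*26244) + 4985) = 1/(-162*(813 - 4251528 + 218862 + 6980904) + 4985) = 1/(-162*2949051 + 4985) = 1/(-477746262 + 4985) = 1/(-477741277) = -1/477741277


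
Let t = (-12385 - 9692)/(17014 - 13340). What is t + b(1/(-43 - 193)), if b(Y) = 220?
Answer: 71473/334 ≈ 213.99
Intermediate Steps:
t = -2007/334 (t = -22077/3674 = -22077*1/3674 = -2007/334 ≈ -6.0090)
t + b(1/(-43 - 193)) = -2007/334 + 220 = 71473/334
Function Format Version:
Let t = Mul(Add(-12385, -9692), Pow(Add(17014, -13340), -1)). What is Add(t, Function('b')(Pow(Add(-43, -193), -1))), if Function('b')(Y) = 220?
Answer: Rational(71473, 334) ≈ 213.99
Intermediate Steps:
t = Rational(-2007, 334) (t = Mul(-22077, Pow(3674, -1)) = Mul(-22077, Rational(1, 3674)) = Rational(-2007, 334) ≈ -6.0090)
Add(t, Function('b')(Pow(Add(-43, -193), -1))) = Add(Rational(-2007, 334), 220) = Rational(71473, 334)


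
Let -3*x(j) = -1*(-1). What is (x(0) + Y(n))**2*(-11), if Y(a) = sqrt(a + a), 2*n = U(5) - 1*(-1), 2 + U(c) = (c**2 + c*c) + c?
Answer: -5357/9 + 22*sqrt(6) ≈ -541.33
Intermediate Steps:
x(j) = -1/3 (x(j) = -(-1)*(-1)/3 = -1/3*1 = -1/3)
U(c) = -2 + c + 2*c**2 (U(c) = -2 + ((c**2 + c*c) + c) = -2 + ((c**2 + c**2) + c) = -2 + (2*c**2 + c) = -2 + (c + 2*c**2) = -2 + c + 2*c**2)
n = 27 (n = ((-2 + 5 + 2*5**2) - 1*(-1))/2 = ((-2 + 5 + 2*25) + 1)/2 = ((-2 + 5 + 50) + 1)/2 = (53 + 1)/2 = (1/2)*54 = 27)
Y(a) = sqrt(2)*sqrt(a) (Y(a) = sqrt(2*a) = sqrt(2)*sqrt(a))
(x(0) + Y(n))**2*(-11) = (-1/3 + sqrt(2)*sqrt(27))**2*(-11) = (-1/3 + sqrt(2)*(3*sqrt(3)))**2*(-11) = (-1/3 + 3*sqrt(6))**2*(-11) = -11*(-1/3 + 3*sqrt(6))**2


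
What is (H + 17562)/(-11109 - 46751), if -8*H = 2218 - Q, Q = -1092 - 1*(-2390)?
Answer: -17447/57860 ≈ -0.30154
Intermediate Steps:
Q = 1298 (Q = -1092 + 2390 = 1298)
H = -115 (H = -(2218 - 1*1298)/8 = -(2218 - 1298)/8 = -⅛*920 = -115)
(H + 17562)/(-11109 - 46751) = (-115 + 17562)/(-11109 - 46751) = 17447/(-57860) = 17447*(-1/57860) = -17447/57860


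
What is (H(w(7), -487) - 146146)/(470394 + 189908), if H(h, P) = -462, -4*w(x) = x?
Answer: -73304/330151 ≈ -0.22203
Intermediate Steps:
w(x) = -x/4
(H(w(7), -487) - 146146)/(470394 + 189908) = (-462 - 146146)/(470394 + 189908) = -146608/660302 = -146608*1/660302 = -73304/330151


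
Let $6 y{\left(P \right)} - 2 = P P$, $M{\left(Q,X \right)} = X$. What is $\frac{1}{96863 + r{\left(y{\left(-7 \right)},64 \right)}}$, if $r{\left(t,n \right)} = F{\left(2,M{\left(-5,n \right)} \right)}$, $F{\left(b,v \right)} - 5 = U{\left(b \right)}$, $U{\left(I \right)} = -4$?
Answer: $\frac{1}{96864} \approx 1.0324 \cdot 10^{-5}$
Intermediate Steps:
$y{\left(P \right)} = \frac{1}{3} + \frac{P^{2}}{6}$ ($y{\left(P \right)} = \frac{1}{3} + \frac{P P}{6} = \frac{1}{3} + \frac{P^{2}}{6}$)
$F{\left(b,v \right)} = 1$ ($F{\left(b,v \right)} = 5 - 4 = 1$)
$r{\left(t,n \right)} = 1$
$\frac{1}{96863 + r{\left(y{\left(-7 \right)},64 \right)}} = \frac{1}{96863 + 1} = \frac{1}{96864}$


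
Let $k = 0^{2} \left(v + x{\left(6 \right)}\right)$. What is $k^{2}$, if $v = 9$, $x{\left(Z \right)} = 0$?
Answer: $0$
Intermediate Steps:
$k = 0$ ($k = 0^{2} \left(9 + 0\right) = 0 \cdot 9 = 0$)
$k^{2} = 0^{2} = 0$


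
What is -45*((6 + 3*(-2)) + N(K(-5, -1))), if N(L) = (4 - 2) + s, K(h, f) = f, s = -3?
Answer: 45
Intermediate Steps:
N(L) = -1 (N(L) = (4 - 2) - 3 = 2 - 3 = -1)
-45*((6 + 3*(-2)) + N(K(-5, -1))) = -45*((6 + 3*(-2)) - 1) = -45*((6 - 6) - 1) = -45*(0 - 1) = -45*(-1) = 45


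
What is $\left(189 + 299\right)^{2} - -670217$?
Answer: $908361$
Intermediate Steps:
$\left(189 + 299\right)^{2} - -670217 = 488^{2} + 670217 = 238144 + 670217 = 908361$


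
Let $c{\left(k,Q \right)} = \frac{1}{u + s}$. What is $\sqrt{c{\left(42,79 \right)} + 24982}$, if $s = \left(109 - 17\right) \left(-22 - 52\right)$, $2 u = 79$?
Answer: $\frac{74 \sqrt{836004509}}{13537} \approx 158.06$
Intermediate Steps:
$u = \frac{79}{2}$ ($u = \frac{1}{2} \cdot 79 = \frac{79}{2} \approx 39.5$)
$s = -6808$ ($s = 92 \left(-74\right) = -6808$)
$c{\left(k,Q \right)} = - \frac{2}{13537}$ ($c{\left(k,Q \right)} = \frac{1}{\frac{79}{2} - 6808} = \frac{1}{- \frac{13537}{2}} = - \frac{2}{13537}$)
$\sqrt{c{\left(42,79 \right)} + 24982} = \sqrt{- \frac{2}{13537} + 24982} = \sqrt{\frac{338181332}{13537}} = \frac{74 \sqrt{836004509}}{13537}$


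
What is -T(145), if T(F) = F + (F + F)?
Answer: -435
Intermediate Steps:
T(F) = 3*F (T(F) = F + 2*F = 3*F)
-T(145) = -3*145 = -1*435 = -435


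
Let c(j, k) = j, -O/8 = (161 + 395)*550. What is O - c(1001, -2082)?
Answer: -2447401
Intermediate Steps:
O = -2446400 (O = -8*(161 + 395)*550 = -4448*550 = -8*305800 = -2446400)
O - c(1001, -2082) = -2446400 - 1*1001 = -2446400 - 1001 = -2447401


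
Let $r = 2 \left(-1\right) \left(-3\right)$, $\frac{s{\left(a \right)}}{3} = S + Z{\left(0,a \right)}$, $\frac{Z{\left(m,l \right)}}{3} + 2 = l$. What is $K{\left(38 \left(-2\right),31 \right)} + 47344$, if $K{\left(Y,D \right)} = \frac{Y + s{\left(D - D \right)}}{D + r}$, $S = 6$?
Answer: $\frac{1751652}{37} \approx 47342.0$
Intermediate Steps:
$Z{\left(m,l \right)} = -6 + 3 l$
$s{\left(a \right)} = 9 a$ ($s{\left(a \right)} = 3 \left(6 + \left(-6 + 3 a\right)\right) = 3 \cdot 3 a = 9 a$)
$r = 6$ ($r = \left(-2\right) \left(-3\right) = 6$)
$K{\left(Y,D \right)} = \frac{Y}{6 + D}$ ($K{\left(Y,D \right)} = \frac{Y + 9 \left(D - D\right)}{D + 6} = \frac{Y + 9 \cdot 0}{6 + D} = \frac{Y + 0}{6 + D} = \frac{Y}{6 + D}$)
$K{\left(38 \left(-2\right),31 \right)} + 47344 = \frac{38 \left(-2\right)}{6 + 31} + 47344 = - \frac{76}{37} + 47344 = \frac{1751652}{37}$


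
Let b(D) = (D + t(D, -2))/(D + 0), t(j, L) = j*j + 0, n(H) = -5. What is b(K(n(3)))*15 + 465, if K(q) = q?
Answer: 405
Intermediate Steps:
t(j, L) = j² (t(j, L) = j² + 0 = j²)
b(D) = (D + D²)/D (b(D) = (D + D²)/(D + 0) = (D + D²)/D)
b(K(n(3)))*15 + 465 = (1 - 5)*15 + 465 = -4*15 + 465 = -60 + 465 = 405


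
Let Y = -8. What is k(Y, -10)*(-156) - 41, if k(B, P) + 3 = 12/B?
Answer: 661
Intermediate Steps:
k(B, P) = -3 + 12/B
k(Y, -10)*(-156) - 41 = (-3 + 12/(-8))*(-156) - 41 = (-3 + 12*(-⅛))*(-156) - 41 = (-3 - 3/2)*(-156) - 41 = -9/2*(-156) - 41 = 702 - 41 = 661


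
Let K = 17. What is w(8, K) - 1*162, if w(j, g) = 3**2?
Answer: -153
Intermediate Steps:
w(j, g) = 9
w(8, K) - 1*162 = 9 - 1*162 = 9 - 162 = -153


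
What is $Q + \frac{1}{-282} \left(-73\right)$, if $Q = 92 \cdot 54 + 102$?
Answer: $\frac{1429813}{282} \approx 5070.3$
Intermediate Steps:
$Q = 5070$ ($Q = 4968 + 102 = 5070$)
$Q + \frac{1}{-282} \left(-73\right) = 5070 + \frac{1}{-282} \left(-73\right) = 5070 - - \frac{73}{282} = 5070 + \frac{73}{282} = \frac{1429813}{282}$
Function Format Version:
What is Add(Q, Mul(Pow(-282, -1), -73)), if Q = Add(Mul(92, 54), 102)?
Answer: Rational(1429813, 282) ≈ 5070.3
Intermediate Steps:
Q = 5070 (Q = Add(4968, 102) = 5070)
Add(Q, Mul(Pow(-282, -1), -73)) = Add(5070, Mul(Pow(-282, -1), -73)) = Add(5070, Mul(Rational(-1, 282), -73)) = Add(5070, Rational(73, 282)) = Rational(1429813, 282)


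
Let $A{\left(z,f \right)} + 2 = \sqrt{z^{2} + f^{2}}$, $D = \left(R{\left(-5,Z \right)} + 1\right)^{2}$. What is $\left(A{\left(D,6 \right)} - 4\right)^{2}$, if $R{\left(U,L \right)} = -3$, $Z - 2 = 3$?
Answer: $88 - 24 \sqrt{13} \approx 1.4668$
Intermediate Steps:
$Z = 5$ ($Z = 2 + 3 = 5$)
$D = 4$ ($D = \left(-3 + 1\right)^{2} = \left(-2\right)^{2} = 4$)
$A{\left(z,f \right)} = -2 + \sqrt{f^{2} + z^{2}}$ ($A{\left(z,f \right)} = -2 + \sqrt{z^{2} + f^{2}} = -2 + \sqrt{f^{2} + z^{2}}$)
$\left(A{\left(D,6 \right)} - 4\right)^{2} = \left(\left(-2 + \sqrt{6^{2} + 4^{2}}\right) - 4\right)^{2} = \left(\left(-2 + \sqrt{36 + 16}\right) - 4\right)^{2} = \left(\left(-2 + \sqrt{52}\right) - 4\right)^{2} = \left(\left(-2 + 2 \sqrt{13}\right) - 4\right)^{2} = \left(-6 + 2 \sqrt{13}\right)^{2}$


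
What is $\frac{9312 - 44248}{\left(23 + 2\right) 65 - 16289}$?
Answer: $\frac{4367}{1833} \approx 2.3824$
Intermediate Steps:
$\frac{9312 - 44248}{\left(23 + 2\right) 65 - 16289} = - \frac{34936}{25 \cdot 65 - 16289} = - \frac{34936}{1625 - 16289} = - \frac{34936}{-14664} = \left(-34936\right) \left(- \frac{1}{14664}\right) = \frac{4367}{1833}$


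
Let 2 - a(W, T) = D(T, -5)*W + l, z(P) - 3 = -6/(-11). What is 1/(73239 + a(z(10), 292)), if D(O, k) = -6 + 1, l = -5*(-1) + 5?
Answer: 11/805736 ≈ 1.3652e-5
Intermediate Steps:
l = 10 (l = 5 + 5 = 10)
D(O, k) = -5
z(P) = 39/11 (z(P) = 3 - 6/(-11) = 3 - 6*(-1/11) = 3 + 6/11 = 39/11)
a(W, T) = -8 + 5*W (a(W, T) = 2 - (-5*W + 10) = 2 - (10 - 5*W) = 2 + (-10 + 5*W) = -8 + 5*W)
1/(73239 + a(z(10), 292)) = 1/(73239 + (-8 + 5*(39/11))) = 1/(73239 + (-8 + 195/11)) = 1/(73239 + 107/11) = 1/(805736/11) = 11/805736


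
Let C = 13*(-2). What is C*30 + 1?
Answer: -779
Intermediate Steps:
C = -26
C*30 + 1 = -26*30 + 1 = -780 + 1 = -779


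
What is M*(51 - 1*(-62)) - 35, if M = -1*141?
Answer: -15968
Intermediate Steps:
M = -141
M*(51 - 1*(-62)) - 35 = -141*(51 - 1*(-62)) - 35 = -141*(51 + 62) - 35 = -141*113 - 35 = -15933 - 35 = -15968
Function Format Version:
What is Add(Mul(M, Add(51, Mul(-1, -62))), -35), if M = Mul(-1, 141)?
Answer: -15968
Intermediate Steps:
M = -141
Add(Mul(M, Add(51, Mul(-1, -62))), -35) = Add(Mul(-141, Add(51, Mul(-1, -62))), -35) = Add(Mul(-141, Add(51, 62)), -35) = Add(Mul(-141, 113), -35) = Add(-15933, -35) = -15968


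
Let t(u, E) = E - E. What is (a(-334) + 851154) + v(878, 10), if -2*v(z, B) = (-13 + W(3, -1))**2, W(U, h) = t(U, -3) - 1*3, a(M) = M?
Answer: 850692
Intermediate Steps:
t(u, E) = 0
W(U, h) = -3 (W(U, h) = 0 - 1*3 = 0 - 3 = -3)
v(z, B) = -128 (v(z, B) = -(-13 - 3)**2/2 = -1/2*(-16)**2 = -1/2*256 = -128)
(a(-334) + 851154) + v(878, 10) = (-334 + 851154) - 128 = 850820 - 128 = 850692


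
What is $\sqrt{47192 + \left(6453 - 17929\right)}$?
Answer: $2 \sqrt{8929} \approx 188.99$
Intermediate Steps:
$\sqrt{47192 + \left(6453 - 17929\right)} = \sqrt{47192 - 11476} = \sqrt{35716} = 2 \sqrt{8929}$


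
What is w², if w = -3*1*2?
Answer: 36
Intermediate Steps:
w = -6 (w = -3*2 = -6)
w² = (-6)² = 36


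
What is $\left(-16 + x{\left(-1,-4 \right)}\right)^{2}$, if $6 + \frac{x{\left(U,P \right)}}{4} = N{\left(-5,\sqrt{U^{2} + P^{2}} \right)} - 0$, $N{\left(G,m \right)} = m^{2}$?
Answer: $784$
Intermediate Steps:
$x{\left(U,P \right)} = -24 + 4 P^{2} + 4 U^{2}$ ($x{\left(U,P \right)} = -24 + 4 \left(\left(\sqrt{U^{2} + P^{2}}\right)^{2} - 0\right) = -24 + 4 \left(\left(\sqrt{P^{2} + U^{2}}\right)^{2} + 0\right) = -24 + 4 \left(\left(P^{2} + U^{2}\right) + 0\right) = -24 + 4 \left(P^{2} + U^{2}\right) = -24 + \left(4 P^{2} + 4 U^{2}\right) = -24 + 4 P^{2} + 4 U^{2}$)
$\left(-16 + x{\left(-1,-4 \right)}\right)^{2} = \left(-16 + \left(-24 + 4 \left(-4\right)^{2} + 4 \left(-1\right)^{2}\right)\right)^{2} = \left(-16 + \left(-24 + 4 \cdot 16 + 4 \cdot 1\right)\right)^{2} = \left(-16 + \left(-24 + 64 + 4\right)\right)^{2} = \left(-16 + 44\right)^{2} = 28^{2} = 784$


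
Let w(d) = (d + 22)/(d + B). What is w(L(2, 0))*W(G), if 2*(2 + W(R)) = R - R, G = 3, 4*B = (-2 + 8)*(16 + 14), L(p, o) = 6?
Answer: -56/51 ≈ -1.0980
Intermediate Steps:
B = 45 (B = ((-2 + 8)*(16 + 14))/4 = (6*30)/4 = (¼)*180 = 45)
W(R) = -2 (W(R) = -2 + (R - R)/2 = -2 + (½)*0 = -2 + 0 = -2)
w(d) = (22 + d)/(45 + d) (w(d) = (d + 22)/(d + 45) = (22 + d)/(45 + d))
w(L(2, 0))*W(G) = ((22 + 6)/(45 + 6))*(-2) = (28/51)*(-2) = -56/51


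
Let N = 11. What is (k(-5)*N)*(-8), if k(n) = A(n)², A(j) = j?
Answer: -2200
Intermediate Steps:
k(n) = n²
(k(-5)*N)*(-8) = ((-5)²*11)*(-8) = (25*11)*(-8) = 275*(-8) = -2200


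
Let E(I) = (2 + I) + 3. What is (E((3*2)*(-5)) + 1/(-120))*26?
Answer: -39013/60 ≈ -650.22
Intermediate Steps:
E(I) = 5 + I
(E((3*2)*(-5)) + 1/(-120))*26 = ((5 + (3*2)*(-5)) + 1/(-120))*26 = ((5 + 6*(-5)) - 1/120)*26 = ((5 - 30) - 1/120)*26 = (-25 - 1/120)*26 = -3001/120*26 = -39013/60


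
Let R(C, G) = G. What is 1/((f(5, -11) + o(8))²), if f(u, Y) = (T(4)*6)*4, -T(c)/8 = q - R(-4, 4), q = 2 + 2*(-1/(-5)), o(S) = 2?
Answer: 25/2390116 ≈ 1.0460e-5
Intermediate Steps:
q = 12/5 (q = 2 + 2*(-1*(-⅕)) = 2 + 2*(⅕) = 2 + ⅖ = 12/5 ≈ 2.4000)
T(c) = 64/5 (T(c) = -8*(12/5 - 1*4) = -8*(12/5 - 4) = -8*(-8/5) = 64/5)
f(u, Y) = 1536/5 (f(u, Y) = ((64/5)*6)*4 = (384/5)*4 = 1536/5)
1/((f(5, -11) + o(8))²) = 1/((1536/5 + 2)²) = 1/((1546/5)²) = 1/(2390116/25) = 25/2390116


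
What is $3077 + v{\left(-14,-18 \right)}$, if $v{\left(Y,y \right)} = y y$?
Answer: $3401$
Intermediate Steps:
$v{\left(Y,y \right)} = y^{2}$
$3077 + v{\left(-14,-18 \right)} = 3077 + \left(-18\right)^{2} = 3077 + 324 = 3401$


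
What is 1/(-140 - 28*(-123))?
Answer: 1/3304 ≈ 0.00030266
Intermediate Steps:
1/(-140 - 28*(-123)) = 1/(-140 + 3444) = 1/3304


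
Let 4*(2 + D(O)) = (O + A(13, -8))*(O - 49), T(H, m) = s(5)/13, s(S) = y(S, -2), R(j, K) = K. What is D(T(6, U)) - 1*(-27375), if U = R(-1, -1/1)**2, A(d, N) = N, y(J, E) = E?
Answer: 9285941/338 ≈ 27473.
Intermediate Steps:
s(S) = -2
U = 1 (U = (-1/1)**2 = (-1*1)**2 = (-1)**2 = 1)
T(H, m) = -2/13
D(O) = -2 + (-49 + O)*(-8 + O)/4 (D(O) = -2 + ((O - 8)*(O - 49))/4 = -2 + ((-8 + O)*(-49 + O))/4 = -2 + ((-49 + O)*(-8 + O))/4 = -2 + (-49 + O)*(-8 + O)/4)
D(T(6, U)) - 1*(-27375) = (96 - 57/4*(-2/13) + (-2/13)**2/4) - 1*(-27375) = (96 + 57/26 + (1/4)*(4/169)) + 27375 = (96 + 57/26 + 1/169) + 27375 = 33191/338 + 27375 = 9285941/338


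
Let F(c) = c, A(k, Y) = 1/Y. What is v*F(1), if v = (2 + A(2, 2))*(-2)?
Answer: -5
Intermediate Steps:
v = -5 (v = (2 + 1/2)*(-2) = (2 + ½)*(-2) = (5/2)*(-2) = -5)
v*F(1) = -5*1 = -5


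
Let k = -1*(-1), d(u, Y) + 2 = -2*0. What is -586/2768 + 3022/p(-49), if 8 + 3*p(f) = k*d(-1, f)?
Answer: -6275137/6920 ≈ -906.81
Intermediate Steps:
d(u, Y) = -2 (d(u, Y) = -2 - 2*0 = -2 + 0 = -2)
k = 1
p(f) = -10/3 (p(f) = -8/3 + (1*(-2))/3 = -8/3 + (1/3)*(-2) = -8/3 - 2/3 = -10/3)
-586/2768 + 3022/p(-49) = -586/2768 + 3022/(-10/3) = -586*1/2768 + 3022*(-3/10) = -293/1384 - 4533/5 = -6275137/6920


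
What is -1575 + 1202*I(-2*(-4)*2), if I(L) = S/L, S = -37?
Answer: -34837/8 ≈ -4354.6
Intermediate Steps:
I(L) = -37/L
-1575 + 1202*I(-2*(-4)*2) = -1575 + 1202*(-37/(-2*(-4)*2)) = -1575 + 1202*(-37/(8*2)) = -1575 + 1202*(-37/16) = -1575 - 22237/8 = -34837/8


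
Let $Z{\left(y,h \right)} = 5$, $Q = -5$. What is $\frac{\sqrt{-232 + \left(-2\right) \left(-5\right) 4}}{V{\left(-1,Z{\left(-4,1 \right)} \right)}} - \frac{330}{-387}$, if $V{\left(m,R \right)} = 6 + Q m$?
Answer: $\frac{110}{129} + \frac{8 i \sqrt{3}}{11} \approx 0.85271 + 1.2597 i$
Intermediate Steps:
$V{\left(m,R \right)} = 6 - 5 m$
$\frac{\sqrt{-232 + \left(-2\right) \left(-5\right) 4}}{V{\left(-1,Z{\left(-4,1 \right)} \right)}} - \frac{330}{-387} = \frac{\sqrt{-232 + \left(-2\right) \left(-5\right) 4}}{6 - -5} - \frac{330}{-387} = \frac{\sqrt{-232 + 10 \cdot 4}}{6 + 5} - - \frac{110}{129} = \frac{\sqrt{-232 + 40}}{11} + \frac{110}{129} = \sqrt{-192} \cdot \frac{1}{11} + \frac{110}{129} = 8 i \sqrt{3} \cdot \frac{1}{11} + \frac{110}{129} = \frac{8 i \sqrt{3}}{11} + \frac{110}{129} = \frac{110}{129} + \frac{8 i \sqrt{3}}{11}$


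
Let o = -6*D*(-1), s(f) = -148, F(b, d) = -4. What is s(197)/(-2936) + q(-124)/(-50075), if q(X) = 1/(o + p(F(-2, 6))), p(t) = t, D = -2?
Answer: 14822567/294040400 ≈ 0.050410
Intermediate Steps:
o = -12 (o = -6*(-2)*(-1) = 12*(-1) = -12)
q(X) = -1/16 (q(X) = 1/(-12 - 4) = 1/(-16) = -1/16)
s(197)/(-2936) + q(-124)/(-50075) = -148/(-2936) - 1/16/(-50075) = -148*(-1/2936) - 1/16*(-1/50075) = 37/734 + 1/801200 = 14822567/294040400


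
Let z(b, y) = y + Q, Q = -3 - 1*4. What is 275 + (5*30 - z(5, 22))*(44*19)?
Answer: 113135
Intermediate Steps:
Q = -7 (Q = -3 - 4 = -7)
z(b, y) = -7 + y (z(b, y) = y - 7 = -7 + y)
275 + (5*30 - z(5, 22))*(44*19) = 275 + (5*30 - (-7 + 22))*(44*19) = 275 + (150 - 1*15)*836 = 275 + (150 - 15)*836 = 275 + 135*836 = 275 + 112860 = 113135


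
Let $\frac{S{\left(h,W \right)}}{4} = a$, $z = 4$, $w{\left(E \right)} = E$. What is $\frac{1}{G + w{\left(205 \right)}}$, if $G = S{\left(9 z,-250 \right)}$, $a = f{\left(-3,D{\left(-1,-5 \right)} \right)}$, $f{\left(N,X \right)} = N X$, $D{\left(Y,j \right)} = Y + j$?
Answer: $\frac{1}{277} \approx 0.0036101$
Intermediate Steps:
$a = 18$ ($a = - 3 \left(-1 - 5\right) = \left(-3\right) \left(-6\right) = 18$)
$S{\left(h,W \right)} = 72$ ($S{\left(h,W \right)} = 4 \cdot 18 = 72$)
$G = 72$
$\frac{1}{G + w{\left(205 \right)}} = \frac{1}{72 + 205} = \frac{1}{277}$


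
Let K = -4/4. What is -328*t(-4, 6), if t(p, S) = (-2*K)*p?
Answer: 2624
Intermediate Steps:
K = -1 (K = -4*¼ = -1)
t(p, S) = 2*p (t(p, S) = (-2*(-1))*p = 2*p)
-328*t(-4, 6) = -656*(-4) = -328*(-8) = 2624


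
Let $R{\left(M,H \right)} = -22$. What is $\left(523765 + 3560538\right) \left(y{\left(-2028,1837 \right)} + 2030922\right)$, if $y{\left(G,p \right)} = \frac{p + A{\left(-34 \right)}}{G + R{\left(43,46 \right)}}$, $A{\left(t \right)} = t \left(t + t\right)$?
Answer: $\frac{17004529729827153}{2050} \approx 8.2949 \cdot 10^{12}$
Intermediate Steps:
$A{\left(t \right)} = 2 t^{2}$ ($A{\left(t \right)} = t 2 t = 2 t^{2}$)
$y{\left(G,p \right)} = \frac{2312 + p}{-22 + G}$ ($y{\left(G,p \right)} = \frac{p + 2 \left(-34\right)^{2}}{G - 22} = \frac{p + 2 \cdot 1156}{-22 + G} = \frac{p + 2312}{-22 + G} = \frac{2312 + p}{-22 + G}$)
$\left(523765 + 3560538\right) \left(y{\left(-2028,1837 \right)} + 2030922\right) = \left(523765 + 3560538\right) \left(\frac{2312 + 1837}{-22 - 2028} + 2030922\right) = 4084303 \left(\frac{1}{-2050} \cdot 4149 + 2030922\right) = 4084303 \left(\left(- \frac{1}{2050}\right) 4149 + 2030922\right) = 4084303 \left(- \frac{4149}{2050} + 2030922\right) = 4084303 \cdot \frac{4163385951}{2050} = \frac{17004529729827153}{2050}$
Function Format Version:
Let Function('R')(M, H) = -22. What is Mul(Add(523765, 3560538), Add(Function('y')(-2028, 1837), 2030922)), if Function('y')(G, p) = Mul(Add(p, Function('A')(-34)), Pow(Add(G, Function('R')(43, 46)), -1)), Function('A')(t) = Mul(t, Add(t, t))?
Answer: Rational(17004529729827153, 2050) ≈ 8.2949e+12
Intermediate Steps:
Function('A')(t) = Mul(2, Pow(t, 2)) (Function('A')(t) = Mul(t, Mul(2, t)) = Mul(2, Pow(t, 2)))
Function('y')(G, p) = Mul(Pow(Add(-22, G), -1), Add(2312, p)) (Function('y')(G, p) = Mul(Add(p, Mul(2, Pow(-34, 2))), Pow(Add(G, -22), -1)) = Mul(Add(p, Mul(2, 1156)), Pow(Add(-22, G), -1)) = Mul(Add(p, 2312), Pow(Add(-22, G), -1)) = Mul(Add(2312, p), Pow(Add(-22, G), -1)) = Mul(Pow(Add(-22, G), -1), Add(2312, p)))
Mul(Add(523765, 3560538), Add(Function('y')(-2028, 1837), 2030922)) = Mul(Add(523765, 3560538), Add(Mul(Pow(Add(-22, -2028), -1), Add(2312, 1837)), 2030922)) = Mul(4084303, Add(Mul(Pow(-2050, -1), 4149), 2030922)) = Mul(4084303, Add(Mul(Rational(-1, 2050), 4149), 2030922)) = Mul(4084303, Add(Rational(-4149, 2050), 2030922)) = Mul(4084303, Rational(4163385951, 2050)) = Rational(17004529729827153, 2050)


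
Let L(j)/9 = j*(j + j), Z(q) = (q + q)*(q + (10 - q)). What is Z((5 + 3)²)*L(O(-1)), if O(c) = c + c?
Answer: 92160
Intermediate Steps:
Z(q) = 20*q (Z(q) = (2*q)*10 = 20*q)
O(c) = 2*c
L(j) = 18*j² (L(j) = 9*(j*(j + j)) = 9*(j*(2*j)) = 9*(2*j²) = 18*j²)
Z((5 + 3)²)*L(O(-1)) = (20*(5 + 3)²)*(18*(2*(-1))²) = (20*8²)*(18*(-2)²) = (20*64)*(18*4) = 1280*72 = 92160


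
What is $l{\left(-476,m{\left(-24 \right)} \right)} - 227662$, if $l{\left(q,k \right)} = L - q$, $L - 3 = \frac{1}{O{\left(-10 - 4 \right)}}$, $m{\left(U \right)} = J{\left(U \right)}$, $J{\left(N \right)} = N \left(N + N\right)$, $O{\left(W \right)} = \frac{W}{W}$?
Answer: $-227182$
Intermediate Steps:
$O{\left(W \right)} = 1$
$J{\left(N \right)} = 2 N^{2}$ ($J{\left(N \right)} = N 2 N = 2 N^{2}$)
$m{\left(U \right)} = 2 U^{2}$
$L = 4$ ($L = 3 + 1^{-1} = 3 + 1 = 4$)
$l{\left(q,k \right)} = 4 - q$
$l{\left(-476,m{\left(-24 \right)} \right)} - 227662 = \left(4 - -476\right) - 227662 = \left(4 + 476\right) - 227662 = 480 - 227662 = -227182$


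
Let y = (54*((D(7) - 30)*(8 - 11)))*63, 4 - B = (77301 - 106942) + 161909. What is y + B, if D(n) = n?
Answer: 102474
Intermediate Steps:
B = -132264 (B = 4 - ((77301 - 106942) + 161909) = 4 - (-29641 + 161909) = 4 - 1*132268 = 4 - 132268 = -132264)
y = 234738 (y = (54*((7 - 30)*(8 - 11)))*63 = (54*(-23*(-3)))*63 = (54*69)*63 = 3726*63 = 234738)
y + B = 234738 - 132264 = 102474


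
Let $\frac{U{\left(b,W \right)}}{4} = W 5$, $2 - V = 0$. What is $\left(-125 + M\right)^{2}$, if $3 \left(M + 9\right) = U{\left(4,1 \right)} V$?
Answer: $\frac{131044}{9} \approx 14560.0$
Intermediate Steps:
$V = 2$ ($V = 2 - 0 = 2 + 0 = 2$)
$U{\left(b,W \right)} = 20 W$ ($U{\left(b,W \right)} = 4 W 5 = 4 \cdot 5 W = 20 W$)
$M = \frac{13}{3}$ ($M = -9 + \frac{20 \cdot 1 \cdot 2}{3} = -9 + \frac{20 \cdot 2}{3} = -9 + \frac{1}{3} \cdot 40 = -9 + \frac{40}{3} = \frac{13}{3} \approx 4.3333$)
$\left(-125 + M\right)^{2} = \left(-125 + \frac{13}{3}\right)^{2} = \left(- \frac{362}{3}\right)^{2} = \frac{131044}{9}$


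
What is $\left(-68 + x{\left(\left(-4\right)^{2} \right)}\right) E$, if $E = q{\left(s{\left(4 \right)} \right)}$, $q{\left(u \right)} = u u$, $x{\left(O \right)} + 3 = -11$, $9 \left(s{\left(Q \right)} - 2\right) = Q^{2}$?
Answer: $- \frac{94792}{81} \approx -1170.3$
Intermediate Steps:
$s{\left(Q \right)} = 2 + \frac{Q^{2}}{9}$
$x{\left(O \right)} = -14$ ($x{\left(O \right)} = -3 - 11 = -14$)
$q{\left(u \right)} = u^{2}$
$E = \frac{1156}{81}$ ($E = \left(2 + \frac{4^{2}}{9}\right)^{2} = \left(2 + \frac{1}{9} \cdot 16\right)^{2} = \left(2 + \frac{16}{9}\right)^{2} = \left(\frac{34}{9}\right)^{2} = \frac{1156}{81} \approx 14.272$)
$\left(-68 + x{\left(\left(-4\right)^{2} \right)}\right) E = \left(-68 - 14\right) \frac{1156}{81} = \left(-82\right) \frac{1156}{81} = - \frac{94792}{81}$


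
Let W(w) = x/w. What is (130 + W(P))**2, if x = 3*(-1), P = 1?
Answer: 16129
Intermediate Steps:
x = -3
W(w) = -3/w
(130 + W(P))**2 = (130 - 3/1)**2 = (130 - 3*1)**2 = (130 - 3)**2 = 127**2 = 16129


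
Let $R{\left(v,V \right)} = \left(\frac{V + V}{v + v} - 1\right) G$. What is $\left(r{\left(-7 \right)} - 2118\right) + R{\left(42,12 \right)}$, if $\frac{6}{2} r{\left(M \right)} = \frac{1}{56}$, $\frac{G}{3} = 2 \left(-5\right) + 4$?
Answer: $- \frac{353663}{168} \approx -2105.1$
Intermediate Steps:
$G = -18$ ($G = 3 \left(2 \left(-5\right) + 4\right) = 3 \left(-10 + 4\right) = 3 \left(-6\right) = -18$)
$R{\left(v,V \right)} = 18 - \frac{18 V}{v}$ ($R{\left(v,V \right)} = \left(\frac{V + V}{v + v} - 1\right) \left(-18\right) = \left(\frac{2 V}{2 v} - 1\right) \left(-18\right) = \left(2 V \frac{1}{2 v} - 1\right) \left(-18\right) = \left(\frac{V}{v} - 1\right) \left(-18\right) = \left(-1 + \frac{V}{v}\right) \left(-18\right) = 18 - \frac{18 V}{v}$)
$r{\left(M \right)} = \frac{1}{168}$ ($r{\left(M \right)} = \frac{1}{3 \cdot 56} = \frac{1}{3} \cdot \frac{1}{56} = \frac{1}{168}$)
$\left(r{\left(-7 \right)} - 2118\right) + R{\left(42,12 \right)} = \left(\frac{1}{168} - 2118\right) + \left(18 - \frac{216}{42}\right) = - \frac{355823}{168} + \left(18 - 216 \cdot \frac{1}{42}\right) = - \frac{355823}{168} + \left(18 - \frac{36}{7}\right) = - \frac{355823}{168} + \frac{90}{7} = - \frac{353663}{168}$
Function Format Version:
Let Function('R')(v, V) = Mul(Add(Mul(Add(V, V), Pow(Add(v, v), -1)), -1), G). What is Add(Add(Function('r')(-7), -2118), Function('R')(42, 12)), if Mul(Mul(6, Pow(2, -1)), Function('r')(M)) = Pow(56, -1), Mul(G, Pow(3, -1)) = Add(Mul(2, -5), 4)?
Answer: Rational(-353663, 168) ≈ -2105.1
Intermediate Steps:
G = -18 (G = Mul(3, Add(Mul(2, -5), 4)) = Mul(3, Add(-10, 4)) = Mul(3, -6) = -18)
Function('R')(v, V) = Add(18, Mul(-18, V, Pow(v, -1))) (Function('R')(v, V) = Mul(Add(Mul(Add(V, V), Pow(Add(v, v), -1)), -1), -18) = Mul(Add(Mul(Mul(2, V), Pow(Mul(2, v), -1)), -1), -18) = Mul(Add(Mul(Mul(2, V), Mul(Rational(1, 2), Pow(v, -1))), -1), -18) = Mul(Add(Mul(V, Pow(v, -1)), -1), -18) = Mul(Add(-1, Mul(V, Pow(v, -1))), -18) = Add(18, Mul(-18, V, Pow(v, -1))))
Function('r')(M) = Rational(1, 168) (Function('r')(M) = Mul(Rational(1, 3), Pow(56, -1)) = Mul(Rational(1, 3), Rational(1, 56)) = Rational(1, 168))
Add(Add(Function('r')(-7), -2118), Function('R')(42, 12)) = Add(Add(Rational(1, 168), -2118), Add(18, Mul(-18, 12, Pow(42, -1)))) = Add(Rational(-355823, 168), Add(18, Mul(-18, 12, Rational(1, 42)))) = Add(Rational(-355823, 168), Add(18, Rational(-36, 7))) = Add(Rational(-355823, 168), Rational(90, 7)) = Rational(-353663, 168)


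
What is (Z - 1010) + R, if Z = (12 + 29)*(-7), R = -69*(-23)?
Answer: 290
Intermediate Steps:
R = 1587
Z = -287 (Z = 41*(-7) = -287)
(Z - 1010) + R = (-287 - 1010) + 1587 = -1297 + 1587 = 290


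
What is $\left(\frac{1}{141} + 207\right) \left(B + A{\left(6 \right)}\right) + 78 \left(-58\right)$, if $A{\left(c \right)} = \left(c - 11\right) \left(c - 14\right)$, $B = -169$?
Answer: $- \frac{1467712}{47} \approx -31228.0$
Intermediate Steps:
$A{\left(c \right)} = \left(-14 + c\right) \left(-11 + c\right)$ ($A{\left(c \right)} = \left(-11 + c\right) \left(-14 + c\right) = \left(-14 + c\right) \left(-11 + c\right)$)
$\left(\frac{1}{141} + 207\right) \left(B + A{\left(6 \right)}\right) + 78 \left(-58\right) = \left(\frac{1}{141} + 207\right) \left(-169 + \left(154 + 6^{2} - 150\right)\right) + 78 \left(-58\right) = \left(\frac{1}{141} + 207\right) \left(-169 + \left(154 + 36 - 150\right)\right) - 4524 = \frac{29188 \left(-169 + 40\right)}{141} - 4524 = \frac{29188}{141} \left(-129\right) - 4524 = - \frac{1255084}{47} - 4524 = - \frac{1467712}{47}$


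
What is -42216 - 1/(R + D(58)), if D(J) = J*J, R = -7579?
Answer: -177940439/4215 ≈ -42216.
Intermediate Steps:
D(J) = J²
-42216 - 1/(R + D(58)) = -42216 - 1/(-7579 + 58²) = -42216 - 1/(-7579 + 3364) = -42216 - 1/(-4215) = -42216 - 1*(-1/4215) = -42216 + 1/4215 = -177940439/4215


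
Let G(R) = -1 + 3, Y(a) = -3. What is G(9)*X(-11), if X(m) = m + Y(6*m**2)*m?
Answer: 44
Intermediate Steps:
G(R) = 2
X(m) = -2*m (X(m) = m - 3*m = -2*m)
G(9)*X(-11) = 2*(-2*(-11)) = 2*22 = 44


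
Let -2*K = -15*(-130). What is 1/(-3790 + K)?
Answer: -1/4765 ≈ -0.00020986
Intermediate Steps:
K = -975 (K = -(-15)*(-130)/2 = -½*1950 = -975)
1/(-3790 + K) = 1/(-3790 - 975) = 1/(-4765) = -1/4765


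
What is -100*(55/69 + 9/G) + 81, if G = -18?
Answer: 3539/69 ≈ 51.290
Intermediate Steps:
-100*(55/69 + 9/G) + 81 = -100*(55/69 + 9/(-18)) + 81 = -100*(55*(1/69) + 9*(-1/18)) + 81 = -100*(55/69 - 1/2) + 81 = -100*41/138 + 81 = -2050/69 + 81 = 3539/69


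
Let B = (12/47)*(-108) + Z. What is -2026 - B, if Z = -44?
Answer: -91858/47 ≈ -1954.4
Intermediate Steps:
B = -3364/47 (B = (12/47)*(-108) - 44 = -1296/47 - 44 = -3364/47 ≈ -71.574)
-2026 - B = -2026 - 1*(-3364/47) = -2026 + 3364/47 = -91858/47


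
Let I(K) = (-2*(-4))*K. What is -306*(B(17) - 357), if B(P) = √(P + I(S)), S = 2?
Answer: 109242 - 306*√33 ≈ 1.0748e+5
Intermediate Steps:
I(K) = 8*K
B(P) = √(16 + P) (B(P) = √(P + 8*2) = √(P + 16) = √(16 + P))
-306*(B(17) - 357) = -306*(√(16 + 17) - 357) = -306*(√33 - 357) = -306*(-357 + √33) = 109242 - 306*√33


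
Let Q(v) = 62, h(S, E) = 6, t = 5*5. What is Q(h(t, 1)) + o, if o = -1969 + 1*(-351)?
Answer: -2258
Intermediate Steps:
t = 25
o = -2320 (o = -1969 - 351 = -2320)
Q(h(t, 1)) + o = 62 - 2320 = -2258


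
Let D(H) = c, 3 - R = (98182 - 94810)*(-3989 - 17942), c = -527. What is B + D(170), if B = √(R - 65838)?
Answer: -527 + √73885497 ≈ 8068.7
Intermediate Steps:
R = 73951335 (R = 3 - (98182 - 94810)*(-3989 - 17942) = 3 - 3372*(-21931) = 3 - 1*(-73951332) = 3 + 73951332 = 73951335)
D(H) = -527
B = √73885497 (B = √(73951335 - 65838) = √73885497 ≈ 8595.7)
B + D(170) = √73885497 - 527 = -527 + √73885497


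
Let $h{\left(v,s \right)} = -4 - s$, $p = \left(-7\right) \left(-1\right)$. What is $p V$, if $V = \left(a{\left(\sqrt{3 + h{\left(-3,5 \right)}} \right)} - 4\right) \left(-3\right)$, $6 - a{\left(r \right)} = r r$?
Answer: $-168$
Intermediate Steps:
$p = 7$
$a{\left(r \right)} = 6 - r^{2}$ ($a{\left(r \right)} = 6 - r r = 6 - r^{2}$)
$V = -24$ ($V = \left(\left(6 - \left(\sqrt{3 - 9}\right)^{2}\right) - 4\right) \left(-3\right) = \left(\left(6 - \left(\sqrt{-6}\right)^{2}\right) - 4\right) \left(-3\right) = \left(\left(6 - \left(i \sqrt{6}\right)^{2}\right) - 4\right) \left(-3\right) = \left(\left(6 - -6\right) - 4\right) \left(-3\right) = \left(\left(6 + 6\right) - 4\right) \left(-3\right) = \left(12 - 4\right) \left(-3\right) = 8 \left(-3\right) = -24$)
$p V = 7 \left(-24\right) = -168$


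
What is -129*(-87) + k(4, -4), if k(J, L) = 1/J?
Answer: 44893/4 ≈ 11223.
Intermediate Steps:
-129*(-87) + k(4, -4) = -129*(-87) + 1/4 = 11223 + ¼ = 44893/4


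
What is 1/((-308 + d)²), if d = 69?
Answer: 1/57121 ≈ 1.7507e-5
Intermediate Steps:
1/((-308 + d)²) = 1/((-308 + 69)²) = 1/((-239)²) = 1/57121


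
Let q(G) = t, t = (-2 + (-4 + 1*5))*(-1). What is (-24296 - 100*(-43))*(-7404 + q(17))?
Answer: 148030388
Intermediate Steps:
t = 1 (t = (-2 + (-4 + 5))*(-1) = (-2 + 1)*(-1) = -1*(-1) = 1)
q(G) = 1
(-24296 - 100*(-43))*(-7404 + q(17)) = (-24296 - 100*(-43))*(-7404 + 1) = (-24296 + 4300)*(-7403) = -19996*(-7403) = 148030388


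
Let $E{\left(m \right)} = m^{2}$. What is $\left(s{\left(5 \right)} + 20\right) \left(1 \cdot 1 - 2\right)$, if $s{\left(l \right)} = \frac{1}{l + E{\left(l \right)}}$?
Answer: $- \frac{601}{30} \approx -20.033$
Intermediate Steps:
$s{\left(l \right)} = \frac{1}{l + l^{2}}$
$\left(s{\left(5 \right)} + 20\right) \left(1 \cdot 1 - 2\right) = \left(\frac{1}{5 \left(1 + 5\right)} + 20\right) \left(1 \cdot 1 - 2\right) = \left(\frac{1}{5 \cdot 6} + 20\right) \left(1 - 2\right) = \left(\frac{1}{5} \cdot \frac{1}{6} + 20\right) \left(-1\right) = \left(\frac{1}{30} + 20\right) \left(-1\right) = \frac{601}{30} \left(-1\right) = - \frac{601}{30}$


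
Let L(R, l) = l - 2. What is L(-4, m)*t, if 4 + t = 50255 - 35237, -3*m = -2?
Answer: -60056/3 ≈ -20019.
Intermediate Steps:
m = ⅔ (m = -⅓*(-2) = ⅔ ≈ 0.66667)
t = 15014 (t = -4 + (50255 - 35237) = -4 + 15018 = 15014)
L(R, l) = -2 + l
L(-4, m)*t = (-2 + ⅔)*15014 = -4/3*15014 = -60056/3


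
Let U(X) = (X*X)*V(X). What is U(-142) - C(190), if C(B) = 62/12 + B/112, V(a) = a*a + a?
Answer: 67825564991/168 ≈ 4.0372e+8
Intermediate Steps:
V(a) = a + a² (V(a) = a² + a = a + a²)
C(B) = 31/6 + B/112 (C(B) = 62*(1/12) + B*(1/112) = 31/6 + B/112)
U(X) = X³*(1 + X) (U(X) = (X*X)*(X*(1 + X)) = X²*(X*(1 + X)) = X³*(1 + X))
U(-142) - C(190) = (-142)³*(1 - 142) - (31/6 + (1/112)*190) = -2863288*(-141) - (31/6 + 95/56) = 403723608 - 1*1153/168 = 403723608 - 1153/168 = 67825564991/168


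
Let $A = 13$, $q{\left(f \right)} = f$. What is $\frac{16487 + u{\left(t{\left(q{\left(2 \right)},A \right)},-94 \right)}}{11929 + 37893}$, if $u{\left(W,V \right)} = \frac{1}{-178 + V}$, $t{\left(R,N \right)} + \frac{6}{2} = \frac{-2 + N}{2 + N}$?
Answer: $\frac{4484463}{13551584} \approx 0.33092$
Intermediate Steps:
$t{\left(R,N \right)} = -3 + \frac{-2 + N}{2 + N}$
$\frac{16487 + u{\left(t{\left(q{\left(2 \right)},A \right)},-94 \right)}}{11929 + 37893} = \frac{16487 + \frac{1}{-178 - 94}}{11929 + 37893} = \frac{16487 + \frac{1}{-272}}{49822} = \left(16487 - \frac{1}{272}\right) \frac{1}{49822} = \frac{4484463}{272} \cdot \frac{1}{49822} = \frac{4484463}{13551584}$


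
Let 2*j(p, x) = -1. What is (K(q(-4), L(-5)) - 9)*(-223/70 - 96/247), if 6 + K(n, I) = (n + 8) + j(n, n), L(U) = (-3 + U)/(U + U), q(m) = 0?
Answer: 185403/6916 ≈ 26.808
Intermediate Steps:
j(p, x) = -½ (j(p, x) = (½)*(-1) = -½)
L(U) = (-3 + U)/(2*U) (L(U) = (-3 + U)/((2*U)) = (-3 + U)*(1/(2*U)) = (-3 + U)/(2*U))
K(n, I) = 3/2 + n (K(n, I) = -6 + ((n + 8) - ½) = -6 + ((8 + n) - ½) = -6 + (15/2 + n) = 3/2 + n)
(K(q(-4), L(-5)) - 9)*(-223/70 - 96/247) = ((3/2 + 0) - 9)*(-223/70 - 96/247) = (3/2 - 9)*(-223*1/70 - 96*1/247) = -15*(-223/70 - 96/247)/2 = -15/2*(-61801/17290) = 185403/6916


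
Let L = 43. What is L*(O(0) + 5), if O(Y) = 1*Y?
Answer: 215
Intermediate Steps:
O(Y) = Y
L*(O(0) + 5) = 43*(0 + 5) = 43*5 = 215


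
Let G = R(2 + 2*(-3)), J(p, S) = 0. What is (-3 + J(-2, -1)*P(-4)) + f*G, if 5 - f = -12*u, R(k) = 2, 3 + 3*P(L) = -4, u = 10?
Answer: 247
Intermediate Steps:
P(L) = -7/3 (P(L) = -1 + (1/3)*(-4) = -1 - 4/3 = -7/3)
G = 2
f = 125 (f = 5 - (-12)*10 = 5 - 1*(-120) = 5 + 120 = 125)
(-3 + J(-2, -1)*P(-4)) + f*G = (-3 + 0*(-7/3)) + 125*2 = (-3 + 0) + 250 = -3 + 250 = 247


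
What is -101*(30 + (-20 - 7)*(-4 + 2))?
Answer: -8484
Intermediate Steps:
-101*(30 + (-20 - 7)*(-4 + 2)) = -101*(30 - 27*(-2)) = -101*(30 + 54) = -101*84 = -8484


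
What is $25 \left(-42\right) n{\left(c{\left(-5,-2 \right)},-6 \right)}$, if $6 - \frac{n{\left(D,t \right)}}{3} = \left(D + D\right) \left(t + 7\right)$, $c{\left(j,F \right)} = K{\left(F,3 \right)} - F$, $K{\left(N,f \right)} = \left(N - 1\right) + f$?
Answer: $-6300$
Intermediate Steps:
$K{\left(N,f \right)} = -1 + N + f$ ($K{\left(N,f \right)} = \left(-1 + N\right) + f = -1 + N + f$)
$c{\left(j,F \right)} = 2$ ($c{\left(j,F \right)} = \left(-1 + F + 3\right) - F = \left(2 + F\right) - F = 2$)
$n{\left(D,t \right)} = 18 - 6 D \left(7 + t\right)$ ($n{\left(D,t \right)} = 18 - 3 \left(D + D\right) \left(t + 7\right) = 18 - 3 \cdot 2 D \left(7 + t\right) = 18 - 6 D \left(7 + t\right)$)
$25 \left(-42\right) n{\left(c{\left(-5,-2 \right)},-6 \right)} = 25 \left(-42\right) \left(18 - 84 - 12 \left(-6\right)\right) = - 1050 \left(18 - 84 + 72\right) = \left(-1050\right) 6 = -6300$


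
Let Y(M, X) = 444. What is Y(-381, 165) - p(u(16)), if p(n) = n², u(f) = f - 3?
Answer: 275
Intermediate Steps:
u(f) = -3 + f
Y(-381, 165) - p(u(16)) = 444 - (-3 + 16)² = 444 - 1*13² = 444 - 1*169 = 444 - 169 = 275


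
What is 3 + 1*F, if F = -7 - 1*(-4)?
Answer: 0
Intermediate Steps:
F = -3 (F = -7 + 4 = -3)
3 + 1*F = 3 + 1*(-3) = 3 - 3 = 0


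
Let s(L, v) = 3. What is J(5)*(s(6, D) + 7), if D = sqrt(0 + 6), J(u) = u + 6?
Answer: 110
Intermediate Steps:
J(u) = 6 + u
D = sqrt(6) ≈ 2.4495
J(5)*(s(6, D) + 7) = (6 + 5)*(3 + 7) = 11*10 = 110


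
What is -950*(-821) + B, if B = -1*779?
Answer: 779171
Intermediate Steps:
B = -779
-950*(-821) + B = -950*(-821) - 779 = 779950 - 779 = 779171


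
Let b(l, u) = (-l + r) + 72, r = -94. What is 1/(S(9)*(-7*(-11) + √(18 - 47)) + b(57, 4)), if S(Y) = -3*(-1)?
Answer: 152/23365 - 3*I*√29/23365 ≈ 0.0065055 - 0.00069144*I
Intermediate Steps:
S(Y) = 3
b(l, u) = -22 - l (b(l, u) = (-l - 94) + 72 = (-94 - l) + 72 = -22 - l)
1/(S(9)*(-7*(-11) + √(18 - 47)) + b(57, 4)) = 1/(3*(-7*(-11) + √(18 - 47)) + (-22 - 1*57)) = 1/(3*(77 + √(-29)) + (-22 - 57)) = 1/(3*(77 + I*√29) - 79) = 1/((231 + 3*I*√29) - 79) = 1/(152 + 3*I*√29)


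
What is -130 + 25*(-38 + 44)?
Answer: 20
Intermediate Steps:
-130 + 25*(-38 + 44) = -130 + 25*6 = -130 + 150 = 20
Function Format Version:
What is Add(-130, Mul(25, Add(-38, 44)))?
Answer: 20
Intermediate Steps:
Add(-130, Mul(25, Add(-38, 44))) = Add(-130, Mul(25, 6)) = Add(-130, 150) = 20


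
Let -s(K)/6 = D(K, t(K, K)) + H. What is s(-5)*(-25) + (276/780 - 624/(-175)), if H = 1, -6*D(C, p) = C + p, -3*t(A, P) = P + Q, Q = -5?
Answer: 1334876/6825 ≈ 195.59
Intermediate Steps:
t(A, P) = 5/3 - P/3 (t(A, P) = -(P - 5)/3 = -(-5 + P)/3 = 5/3 - P/3)
D(C, p) = -C/6 - p/6 (D(C, p) = -(C + p)/6 = -C/6 - p/6)
s(K) = -13/3 + 2*K/3 (s(K) = -6*((-K/6 - (5/3 - K/3)/6) + 1) = -6*((-K/6 + (-5/18 + K/18)) + 1) = -6*((-5/18 - K/9) + 1) = -6*(13/18 - K/9) = -13/3 + 2*K/3)
s(-5)*(-25) + (276/780 - 624/(-175)) = (-13/3 + (⅔)*(-5))*(-25) + (276/780 - 624/(-175)) = (-13/3 - 10/3)*(-25) + (276*(1/780) - 624*(-1/175)) = -23/3*(-25) + (23/65 + 624/175) = 575/3 + 8917/2275 = 1334876/6825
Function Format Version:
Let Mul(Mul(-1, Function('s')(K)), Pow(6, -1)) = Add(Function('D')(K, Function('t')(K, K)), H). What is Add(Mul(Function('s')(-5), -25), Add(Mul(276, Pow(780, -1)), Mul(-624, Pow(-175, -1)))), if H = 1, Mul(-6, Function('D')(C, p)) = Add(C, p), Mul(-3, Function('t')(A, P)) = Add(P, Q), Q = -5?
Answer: Rational(1334876, 6825) ≈ 195.59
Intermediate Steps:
Function('t')(A, P) = Add(Rational(5, 3), Mul(Rational(-1, 3), P)) (Function('t')(A, P) = Mul(Rational(-1, 3), Add(P, -5)) = Mul(Rational(-1, 3), Add(-5, P)) = Add(Rational(5, 3), Mul(Rational(-1, 3), P)))
Function('D')(C, p) = Add(Mul(Rational(-1, 6), C), Mul(Rational(-1, 6), p)) (Function('D')(C, p) = Mul(Rational(-1, 6), Add(C, p)) = Add(Mul(Rational(-1, 6), C), Mul(Rational(-1, 6), p)))
Function('s')(K) = Add(Rational(-13, 3), Mul(Rational(2, 3), K)) (Function('s')(K) = Mul(-6, Add(Add(Mul(Rational(-1, 6), K), Mul(Rational(-1, 6), Add(Rational(5, 3), Mul(Rational(-1, 3), K)))), 1)) = Mul(-6, Add(Add(Mul(Rational(-1, 6), K), Add(Rational(-5, 18), Mul(Rational(1, 18), K))), 1)) = Mul(-6, Add(Add(Rational(-5, 18), Mul(Rational(-1, 9), K)), 1)) = Mul(-6, Add(Rational(13, 18), Mul(Rational(-1, 9), K))) = Add(Rational(-13, 3), Mul(Rational(2, 3), K)))
Add(Mul(Function('s')(-5), -25), Add(Mul(276, Pow(780, -1)), Mul(-624, Pow(-175, -1)))) = Add(Mul(Add(Rational(-13, 3), Mul(Rational(2, 3), -5)), -25), Add(Mul(276, Pow(780, -1)), Mul(-624, Pow(-175, -1)))) = Add(Mul(Add(Rational(-13, 3), Rational(-10, 3)), -25), Add(Mul(276, Rational(1, 780)), Mul(-624, Rational(-1, 175)))) = Add(Mul(Rational(-23, 3), -25), Add(Rational(23, 65), Rational(624, 175))) = Add(Rational(575, 3), Rational(8917, 2275)) = Rational(1334876, 6825)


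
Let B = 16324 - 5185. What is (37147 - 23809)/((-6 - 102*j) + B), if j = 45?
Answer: 1482/727 ≈ 2.0385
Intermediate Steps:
B = 11139
(37147 - 23809)/((-6 - 102*j) + B) = (37147 - 23809)/((-6 - 102*45) + 11139) = 13338/((-6 - 4590) + 11139) = 13338/(-4596 + 11139) = 13338/6543 = 13338*(1/6543) = 1482/727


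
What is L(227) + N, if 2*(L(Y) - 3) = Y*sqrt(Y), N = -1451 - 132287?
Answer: -133735 + 227*sqrt(227)/2 ≈ -1.3203e+5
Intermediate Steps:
N = -133738
L(Y) = 3 + Y**(3/2)/2 (L(Y) = 3 + (Y*sqrt(Y))/2 = 3 + Y**(3/2)/2)
L(227) + N = (3 + 227**(3/2)/2) - 133738 = (3 + (227*sqrt(227))/2) - 133738 = (3 + 227*sqrt(227)/2) - 133738 = -133735 + 227*sqrt(227)/2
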